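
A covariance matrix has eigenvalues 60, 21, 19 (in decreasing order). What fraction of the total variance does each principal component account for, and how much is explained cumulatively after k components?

Step 1 — total variance = trace(Sigma) = Σ λ_i = 60 + 21 + 19 = 100.

Step 2 — fraction explained by component i = λ_i / Σ λ:
  PC1: 60/100 = 0.6
  PC2: 21/100 = 0.21
  PC3: 19/100 = 0.19

Step 3 — cumulative fraction after k components = (λ_1 + ... + λ_k) / Σ λ:
  k = 1: 60/100 = 0.6
  k = 2: (60 + 21)/100 = 81/100 = 0.81
  k = 3: (60 + 21 + 19)/100 = 100/100 = 1

Summary (fraction, with percent):

explained: PC1 0.6 (60%), PC2 0.21 (21%), PC3 0.19 (19%);  cumulative: 0.6, 0.81, 1


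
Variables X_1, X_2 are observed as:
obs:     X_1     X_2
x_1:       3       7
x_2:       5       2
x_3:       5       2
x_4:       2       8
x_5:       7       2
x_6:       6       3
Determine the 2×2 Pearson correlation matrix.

Step 1 — column means:
  mean(X_1) = (3 + 5 + 5 + 2 + 7 + 6) / 6 = 28/6 = 4.6667
  mean(X_2) = (7 + 2 + 2 + 8 + 2 + 3) / 6 = 24/6 = 4

Step 2 — sample variances and covariances s[i,j] = (1/(n-1)) · Σ_k (x_{k,i} - mean_i) · (x_{k,j} - mean_j), with n-1 = 5:
  s[X_1,X_1] = ((-1.6667)·(-1.6667) + (0.3333)·(0.3333) + (0.3333)·(0.3333) + (-2.6667)·(-2.6667) + (2.3333)·(2.3333) + (1.3333)·(1.3333)) / 5 = 17.3333/5 = 3.4667
  s[X_1,X_2] = ((-1.6667)·(3) + (0.3333)·(-2) + (0.3333)·(-2) + (-2.6667)·(4) + (2.3333)·(-2) + (1.3333)·(-1)) / 5 = -23/5 = -4.6
  s[X_2,X_2] = ((3)·(3) + (-2)·(-2) + (-2)·(-2) + (4)·(4) + (-2)·(-2) + (-1)·(-1)) / 5 = 38/5 = 7.6
  Sample standard deviations s_i = √(s[i,i]):
  s(X_1) = √(3.4667) = 1.8619
  s(X_2) = √(7.6) = 2.7568

Step 3 — r_{ij} = s_{ij} / (s_i · s_j):
  r[X_1,X_1] = 1 (diagonal).
  r[X_1,X_2] = -4.6 / (1.8619 · 2.7568) = -4.6 / 5.1329 = -0.8962
  r[X_2,X_2] = 1 (diagonal).

R is symmetric with unit diagonal. Assembling:

R = [[1, -0.8962],
 [-0.8962, 1]]


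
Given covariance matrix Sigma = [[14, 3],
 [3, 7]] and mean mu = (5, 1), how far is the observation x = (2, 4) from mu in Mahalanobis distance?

Step 1 — centre the observation: (x - mu) = (-3, 3).

Step 2 — invert Sigma. det(Sigma) = 14·7 - (3)² = 89.
  Sigma^{-1} = (1/det) · [[d, -b], [-b, a]] = [[0.0787, -0.0337],
 [-0.0337, 0.1573]].

Step 3 — form the quadratic (x - mu)^T · Sigma^{-1} · (x - mu):
  Sigma^{-1} · (x - mu) = (-0.3371, 0.573).
  (x - mu)^T · [Sigma^{-1} · (x - mu)] = (-3)·(-0.3371) + (3)·(0.573) = 2.7303.

Step 4 — take square root: d = √(2.7303) ≈ 1.6524.

d(x, mu) = √(2.7303) ≈ 1.6524


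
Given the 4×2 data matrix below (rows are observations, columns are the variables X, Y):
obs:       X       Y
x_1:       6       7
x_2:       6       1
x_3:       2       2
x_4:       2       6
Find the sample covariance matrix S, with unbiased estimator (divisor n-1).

Step 1 — column means:
  mean(X) = (6 + 6 + 2 + 2) / 4 = 16/4 = 4
  mean(Y) = (7 + 1 + 2 + 6) / 4 = 16/4 = 4

Step 2 — sample covariance S[i,j] = (1/(n-1)) · Σ_k (x_{k,i} - mean_i) · (x_{k,j} - mean_j), with n-1 = 3.
  S[X,X] = ((2)·(2) + (2)·(2) + (-2)·(-2) + (-2)·(-2)) / 3 = 16/3 = 5.3333
  S[X,Y] = ((2)·(3) + (2)·(-3) + (-2)·(-2) + (-2)·(2)) / 3 = 0/3 = 0
  S[Y,Y] = ((3)·(3) + (-3)·(-3) + (-2)·(-2) + (2)·(2)) / 3 = 26/3 = 8.6667

S is symmetric (S[j,i] = S[i,j]). Assembling:

S = [[5.3333, 0],
 [0, 8.6667]]


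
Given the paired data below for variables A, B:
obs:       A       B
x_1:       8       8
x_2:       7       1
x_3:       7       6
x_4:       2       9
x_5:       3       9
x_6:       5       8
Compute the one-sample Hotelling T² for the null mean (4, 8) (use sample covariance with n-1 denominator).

Step 1 — sample mean vector:
  mean(A) = (8 + 7 + 7 + 2 + 3 + 5) / 6 = 32/6 = 5.3333
  mean(B) = (8 + 1 + 6 + 9 + 9 + 8) / 6 = 41/6 = 6.8333
  x̄ = (5.3333, 6.8333),  deviation x̄ - mu_0 = (5.3333, 6.8333) - (4, 8) = (1.3333, -1.1667).

Step 2 — sample covariance matrix, S[i,j] = (1/(n-1)) · Σ_k (x_{k,i} - mean_i) · (x_{k,j} - mean_j), divisor n-1 = 5:
  S[A,A] = ((2.6667)·(2.6667) + (1.6667)·(1.6667) + (1.6667)·(1.6667) + (-3.3333)·(-3.3333) + (-2.3333)·(-2.3333) + (-0.3333)·(-0.3333)) / 5 = 29.3333/5 = 5.8667
  S[A,B] = ((2.6667)·(1.1667) + (1.6667)·(-5.8333) + (1.6667)·(-0.8333) + (-3.3333)·(2.1667) + (-2.3333)·(2.1667) + (-0.3333)·(1.1667)) / 5 = -20.6667/5 = -4.1333
  S[B,B] = ((1.1667)·(1.1667) + (-5.8333)·(-5.8333) + (-0.8333)·(-0.8333) + (2.1667)·(2.1667) + (2.1667)·(2.1667) + (1.1667)·(1.1667)) / 5 = 46.8333/5 = 9.3667
  S = [[5.8667, -4.1333],
 [-4.1333, 9.3667]].

Step 3 — invert S. det(S) = 5.8667·9.3667 - (-4.1333)² = 37.8667.
  S^{-1} = (1/det) · [[d, -b], [-b, a]] = [[0.2474, 0.1092],
 [0.1092, 0.1549]].

Step 4 — quadratic form (x̄ - mu_0)^T · S^{-1} · (x̄ - mu_0):
  S^{-1} · (x̄ - mu_0) = (0.2025, -0.0352),
  (x̄ - mu_0)^T · [...] = (1.3333)·(0.2025) + (-1.1667)·(-0.0352) = 0.311.

Step 5 — scale by n: T² = 6 · 0.311 = 1.8662.

T² ≈ 1.8662


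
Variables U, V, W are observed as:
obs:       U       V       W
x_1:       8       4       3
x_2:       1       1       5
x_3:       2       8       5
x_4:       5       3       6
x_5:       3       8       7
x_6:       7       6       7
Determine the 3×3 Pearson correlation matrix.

Step 1 — column means:
  mean(U) = (8 + 1 + 2 + 5 + 3 + 7) / 6 = 26/6 = 4.3333
  mean(V) = (4 + 1 + 8 + 3 + 8 + 6) / 6 = 30/6 = 5
  mean(W) = (3 + 5 + 5 + 6 + 7 + 7) / 6 = 33/6 = 5.5

Step 2 — sample variances and covariances s[i,j] = (1/(n-1)) · Σ_k (x_{k,i} - mean_i) · (x_{k,j} - mean_j), with n-1 = 5:
  s[U,U] = ((3.6667)·(3.6667) + (-3.3333)·(-3.3333) + (-2.3333)·(-2.3333) + (0.6667)·(0.6667) + (-1.3333)·(-1.3333) + (2.6667)·(2.6667)) / 5 = 39.3333/5 = 7.8667
  s[U,V] = ((3.6667)·(-1) + (-3.3333)·(-4) + (-2.3333)·(3) + (0.6667)·(-2) + (-1.3333)·(3) + (2.6667)·(1)) / 5 = 0/5 = 0
  s[U,W] = ((3.6667)·(-2.5) + (-3.3333)·(-0.5) + (-2.3333)·(-0.5) + (0.6667)·(0.5) + (-1.3333)·(1.5) + (2.6667)·(1.5)) / 5 = -4/5 = -0.8
  s[V,V] = ((-1)·(-1) + (-4)·(-4) + (3)·(3) + (-2)·(-2) + (3)·(3) + (1)·(1)) / 5 = 40/5 = 8
  s[V,W] = ((-1)·(-2.5) + (-4)·(-0.5) + (3)·(-0.5) + (-2)·(0.5) + (3)·(1.5) + (1)·(1.5)) / 5 = 8/5 = 1.6
  s[W,W] = ((-2.5)·(-2.5) + (-0.5)·(-0.5) + (-0.5)·(-0.5) + (0.5)·(0.5) + (1.5)·(1.5) + (1.5)·(1.5)) / 5 = 11.5/5 = 2.3
  Sample standard deviations s_i = √(s[i,i]):
  s(U) = √(7.8667) = 2.8048
  s(V) = √(8) = 2.8284
  s(W) = √(2.3) = 1.5166

Step 3 — r_{ij} = s_{ij} / (s_i · s_j):
  r[U,U] = 1 (diagonal).
  r[U,V] = 0 / (2.8048 · 2.8284) = 0 / 7.9331 = 0
  r[U,W] = -0.8 / (2.8048 · 1.5166) = -0.8 / 4.2536 = -0.1881
  r[V,V] = 1 (diagonal).
  r[V,W] = 1.6 / (2.8284 · 1.5166) = 1.6 / 4.2895 = 0.373
  r[W,W] = 1 (diagonal).

R is symmetric with unit diagonal. Assembling:

R = [[1, 0, -0.1881],
 [0, 1, 0.373],
 [-0.1881, 0.373, 1]]


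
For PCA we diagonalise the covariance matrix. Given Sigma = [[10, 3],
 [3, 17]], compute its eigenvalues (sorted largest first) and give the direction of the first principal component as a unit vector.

Step 1 — characteristic polynomial of 2×2 Sigma:
  det(Sigma - λI) = λ² - trace · λ + det = 0.
  trace = 10 + 17 = 27, det = 10·17 - (3)² = 161.
Step 2 — discriminant:
  Δ = trace² - 4·det = 729 - 644 = 85.
Step 3 — eigenvalues:
  λ = (trace ± √Δ)/2 = (27 ± 9.2195)/2,
  λ_1 = 18.1098,  λ_2 = 8.8902.

Step 4 — unit eigenvector for λ_1: solve (Sigma - λ_1 I)v = 0. First row:
  (10 - 18.1098)·v_x + (3)·v_y = 0, i.e. (-8.1098)·v_x + (3)·v_y = 0,
  so v ∝ (b, λ_1 - a) = (3, 8.1098) = u.
  ||u|| = √((3)² + (8.1098)²) = √(74.7684) ≈ 8.6469,
  v_1 = u/||u|| ≈ (0.3469, 0.9379) (||v_1|| = 1).

λ_1 = 18.1098,  λ_2 = 8.8902;  v_1 ≈ (0.3469, 0.9379)


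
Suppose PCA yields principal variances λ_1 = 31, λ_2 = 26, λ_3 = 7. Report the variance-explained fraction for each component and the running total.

Step 1 — total variance = trace(Sigma) = Σ λ_i = 31 + 26 + 7 = 64.

Step 2 — fraction explained by component i = λ_i / Σ λ:
  PC1: 31/64 = 0.4844
  PC2: 26/64 = 0.4062
  PC3: 7/64 = 0.1094

Step 3 — cumulative fraction after k components = (λ_1 + ... + λ_k) / Σ λ:
  k = 1: 31/64 = 0.4844
  k = 2: (31 + 26)/64 = 57/64 = 0.8906
  k = 3: (31 + 26 + 7)/64 = 64/64 = 1

Summary (fraction, with percent):

explained: PC1 0.4844 (48.44%), PC2 0.4062 (40.62%), PC3 0.1094 (10.94%);  cumulative: 0.4844, 0.8906, 1


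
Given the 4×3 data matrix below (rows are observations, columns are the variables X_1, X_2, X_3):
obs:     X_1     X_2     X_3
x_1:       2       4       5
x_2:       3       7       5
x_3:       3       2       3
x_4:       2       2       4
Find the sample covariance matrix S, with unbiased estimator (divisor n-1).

Step 1 — column means:
  mean(X_1) = (2 + 3 + 3 + 2) / 4 = 10/4 = 2.5
  mean(X_2) = (4 + 7 + 2 + 2) / 4 = 15/4 = 3.75
  mean(X_3) = (5 + 5 + 3 + 4) / 4 = 17/4 = 4.25

Step 2 — sample covariance S[i,j] = (1/(n-1)) · Σ_k (x_{k,i} - mean_i) · (x_{k,j} - mean_j), with n-1 = 3.
  S[X_1,X_1] = ((-0.5)·(-0.5) + (0.5)·(0.5) + (0.5)·(0.5) + (-0.5)·(-0.5)) / 3 = 1/3 = 0.3333
  S[X_1,X_2] = ((-0.5)·(0.25) + (0.5)·(3.25) + (0.5)·(-1.75) + (-0.5)·(-1.75)) / 3 = 1.5/3 = 0.5
  S[X_1,X_3] = ((-0.5)·(0.75) + (0.5)·(0.75) + (0.5)·(-1.25) + (-0.5)·(-0.25)) / 3 = -0.5/3 = -0.1667
  S[X_2,X_2] = ((0.25)·(0.25) + (3.25)·(3.25) + (-1.75)·(-1.75) + (-1.75)·(-1.75)) / 3 = 16.75/3 = 5.5833
  S[X_2,X_3] = ((0.25)·(0.75) + (3.25)·(0.75) + (-1.75)·(-1.25) + (-1.75)·(-0.25)) / 3 = 5.25/3 = 1.75
  S[X_3,X_3] = ((0.75)·(0.75) + (0.75)·(0.75) + (-1.25)·(-1.25) + (-0.25)·(-0.25)) / 3 = 2.75/3 = 0.9167

S is symmetric (S[j,i] = S[i,j]). Assembling:

S = [[0.3333, 0.5, -0.1667],
 [0.5, 5.5833, 1.75],
 [-0.1667, 1.75, 0.9167]]


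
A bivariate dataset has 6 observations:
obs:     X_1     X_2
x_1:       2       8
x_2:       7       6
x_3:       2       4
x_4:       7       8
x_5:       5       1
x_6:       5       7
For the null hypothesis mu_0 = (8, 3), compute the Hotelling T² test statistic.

Step 1 — sample mean vector:
  mean(X_1) = (2 + 7 + 2 + 7 + 5 + 5) / 6 = 28/6 = 4.6667
  mean(X_2) = (8 + 6 + 4 + 8 + 1 + 7) / 6 = 34/6 = 5.6667
  x̄ = (4.6667, 5.6667),  deviation x̄ - mu_0 = (4.6667, 5.6667) - (8, 3) = (-3.3333, 2.6667).

Step 2 — sample covariance matrix, S[i,j] = (1/(n-1)) · Σ_k (x_{k,i} - mean_i) · (x_{k,j} - mean_j), divisor n-1 = 5:
  S[X_1,X_1] = ((-2.6667)·(-2.6667) + (2.3333)·(2.3333) + (-2.6667)·(-2.6667) + (2.3333)·(2.3333) + (0.3333)·(0.3333) + (0.3333)·(0.3333)) / 5 = 25.3333/5 = 5.0667
  S[X_1,X_2] = ((-2.6667)·(2.3333) + (2.3333)·(0.3333) + (-2.6667)·(-1.6667) + (2.3333)·(2.3333) + (0.3333)·(-4.6667) + (0.3333)·(1.3333)) / 5 = 3.3333/5 = 0.6667
  S[X_2,X_2] = ((2.3333)·(2.3333) + (0.3333)·(0.3333) + (-1.6667)·(-1.6667) + (2.3333)·(2.3333) + (-4.6667)·(-4.6667) + (1.3333)·(1.3333)) / 5 = 37.3333/5 = 7.4667
  S = [[5.0667, 0.6667],
 [0.6667, 7.4667]].

Step 3 — invert S. det(S) = 5.0667·7.4667 - (0.6667)² = 37.3867.
  S^{-1} = (1/det) · [[d, -b], [-b, a]] = [[0.1997, -0.0178],
 [-0.0178, 0.1355]].

Step 4 — quadratic form (x̄ - mu_0)^T · S^{-1} · (x̄ - mu_0):
  S^{-1} · (x̄ - mu_0) = (-0.7133, 0.4208),
  (x̄ - mu_0)^T · [...] = (-3.3333)·(-0.7133) + (2.6667)·(0.4208) = 3.4998.

Step 5 — scale by n: T² = 6 · 3.4998 = 20.9986.

T² ≈ 20.9986


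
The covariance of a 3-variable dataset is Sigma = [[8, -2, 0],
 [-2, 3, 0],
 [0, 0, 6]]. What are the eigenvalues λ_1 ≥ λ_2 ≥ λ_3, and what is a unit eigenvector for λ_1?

Step 1 — characteristic polynomial p(λ) = det(λI - Sigma) = λ³ - tr·λ² + c_1·λ - det, where tr = trace, c_1 = sum of the principal 2×2 minors, det = det(Sigma):
  tr = 8 + 3 + 6 = 17,
  c_1 = (8·3 - (-2)²) + (8·6 - (0)²) + (3·6 - (0)²) = 20 + 48 + 18 = 86,
  det = 8·(3·6 - (0)²) - (-2)·((-2)·6 - (0)·(0)) + (0)·((-2)·(0) - 3·(0)) = 8·(18) - (-2)·(-12) + (0)·(0) = 120.
  So p(λ) = λ³ - 17λ² + 86λ - 120.
Step 2 — look for an integer root (rational root theorem: any rational root is an integer divisor of 120). Testing λ = 6:
  p(6) = 216 - 612 + 516 - 120 = 0  ✓
  Dividing out (λ - 6): p(λ) = (λ - 6)(λ² - 11λ + 20).
Step 3 — remaining eigenvalues from the quadratic λ² - 11λ + 20 = 0:
  Δ = 11² - 4·20 = 121 - 80 = 41,  λ = (11 ± √41)/2 = (11 ± 6.4031)/2 ≈ 8.7016 or 2.2984.
  Sorted: λ_1 = 8.7016,  λ_2 = 6,  λ_3 = 2.2984  (check: sum = 17 = tr ✓).

Step 4 — unit eigenvector for λ_1 ≈ 8.7016: v spans the null space of (Sigma - λ_1 I), whose rows are
  r_1 = (-0.7016, -2, 0),  r_2 = (-2, -5.7016, 0),  r_3 = (0, 0, -2.7016).
  v is orthogonal to every row, so take v ∝ r_1 × r_3 = ((-2)·(-2.7016) - (0)·(0), (0)·(0) - (-0.7016)·(-2.7016), (-0.7016)·(0) - (-2)·(0)) ≈ (5.4031, -1.8953, 0).
  Let u = (5.4031, -1.8953, 0).
  ||u|| = √((5.4031)² + (-1.8953)² + (0)²) = √(32.786) ≈ 5.7259,  v_1 = u/||u|| ≈ (0.9436, -0.331, 0) (||v_1|| = 1).

λ_1 = 8.7016,  λ_2 = 6,  λ_3 = 2.2984;  v_1 ≈ (0.9436, -0.331, 0)


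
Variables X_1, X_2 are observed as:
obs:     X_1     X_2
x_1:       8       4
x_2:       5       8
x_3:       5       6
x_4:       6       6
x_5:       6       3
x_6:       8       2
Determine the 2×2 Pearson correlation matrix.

Step 1 — column means:
  mean(X_1) = (8 + 5 + 5 + 6 + 6 + 8) / 6 = 38/6 = 6.3333
  mean(X_2) = (4 + 8 + 6 + 6 + 3 + 2) / 6 = 29/6 = 4.8333

Step 2 — sample variances and covariances s[i,j] = (1/(n-1)) · Σ_k (x_{k,i} - mean_i) · (x_{k,j} - mean_j), with n-1 = 5:
  s[X_1,X_1] = ((1.6667)·(1.6667) + (-1.3333)·(-1.3333) + (-1.3333)·(-1.3333) + (-0.3333)·(-0.3333) + (-0.3333)·(-0.3333) + (1.6667)·(1.6667)) / 5 = 9.3333/5 = 1.8667
  s[X_1,X_2] = ((1.6667)·(-0.8333) + (-1.3333)·(3.1667) + (-1.3333)·(1.1667) + (-0.3333)·(1.1667) + (-0.3333)·(-1.8333) + (1.6667)·(-2.8333)) / 5 = -11.6667/5 = -2.3333
  s[X_2,X_2] = ((-0.8333)·(-0.8333) + (3.1667)·(3.1667) + (1.1667)·(1.1667) + (1.1667)·(1.1667) + (-1.8333)·(-1.8333) + (-2.8333)·(-2.8333)) / 5 = 24.8333/5 = 4.9667
  Sample standard deviations s_i = √(s[i,i]):
  s(X_1) = √(1.8667) = 1.3663
  s(X_2) = √(4.9667) = 2.2286

Step 3 — r_{ij} = s_{ij} / (s_i · s_j):
  r[X_1,X_1] = 1 (diagonal).
  r[X_1,X_2] = -2.3333 / (1.3663 · 2.2286) = -2.3333 / 3.0448 = -0.7663
  r[X_2,X_2] = 1 (diagonal).

R is symmetric with unit diagonal. Assembling:

R = [[1, -0.7663],
 [-0.7663, 1]]


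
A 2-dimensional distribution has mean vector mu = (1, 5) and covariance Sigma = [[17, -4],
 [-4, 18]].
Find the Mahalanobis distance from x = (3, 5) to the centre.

Step 1 — centre the observation: (x - mu) = (2, 0).

Step 2 — invert Sigma. det(Sigma) = 17·18 - (-4)² = 290.
  Sigma^{-1} = (1/det) · [[d, -b], [-b, a]] = [[0.0621, 0.0138],
 [0.0138, 0.0586]].

Step 3 — form the quadratic (x - mu)^T · Sigma^{-1} · (x - mu):
  Sigma^{-1} · (x - mu) = (0.1241, 0.0276).
  (x - mu)^T · [Sigma^{-1} · (x - mu)] = (2)·(0.1241) + (0)·(0.0276) = 0.2483.

Step 4 — take square root: d = √(0.2483) ≈ 0.4983.

d(x, mu) = √(0.2483) ≈ 0.4983


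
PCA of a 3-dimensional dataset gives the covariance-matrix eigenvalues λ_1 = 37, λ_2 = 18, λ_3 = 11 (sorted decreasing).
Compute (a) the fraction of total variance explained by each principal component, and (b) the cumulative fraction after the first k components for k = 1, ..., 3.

Step 1 — total variance = trace(Sigma) = Σ λ_i = 37 + 18 + 11 = 66.

Step 2 — fraction explained by component i = λ_i / Σ λ:
  PC1: 37/66 = 0.5606
  PC2: 18/66 = 0.2727
  PC3: 11/66 = 0.1667

Step 3 — cumulative fraction after k components = (λ_1 + ... + λ_k) / Σ λ:
  k = 1: 37/66 = 0.5606
  k = 2: (37 + 18)/66 = 55/66 = 0.8333
  k = 3: (37 + 18 + 11)/66 = 66/66 = 1

Summary (fraction, with percent):

explained: PC1 0.5606 (56.06%), PC2 0.2727 (27.27%), PC3 0.1667 (16.67%);  cumulative: 0.5606, 0.8333, 1


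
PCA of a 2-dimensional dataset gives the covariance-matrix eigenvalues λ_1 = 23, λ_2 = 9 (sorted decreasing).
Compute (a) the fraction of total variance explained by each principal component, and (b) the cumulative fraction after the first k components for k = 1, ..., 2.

Step 1 — total variance = trace(Sigma) = Σ λ_i = 23 + 9 = 32.

Step 2 — fraction explained by component i = λ_i / Σ λ:
  PC1: 23/32 = 0.7188
  PC2: 9/32 = 0.2812

Step 3 — cumulative fraction after k components = (λ_1 + ... + λ_k) / Σ λ:
  k = 1: 23/32 = 0.7188
  k = 2: (23 + 9)/32 = 32/32 = 1

Summary (fraction, with percent):

explained: PC1 0.7188 (71.88%), PC2 0.2812 (28.12%);  cumulative: 0.7188, 1


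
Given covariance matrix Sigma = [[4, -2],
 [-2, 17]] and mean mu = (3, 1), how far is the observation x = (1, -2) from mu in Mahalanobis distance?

Step 1 — centre the observation: (x - mu) = (-2, -3).

Step 2 — invert Sigma. det(Sigma) = 4·17 - (-2)² = 64.
  Sigma^{-1} = (1/det) · [[d, -b], [-b, a]] = [[0.2656, 0.0312],
 [0.0312, 0.0625]].

Step 3 — form the quadratic (x - mu)^T · Sigma^{-1} · (x - mu):
  Sigma^{-1} · (x - mu) = (-0.625, -0.25).
  (x - mu)^T · [Sigma^{-1} · (x - mu)] = (-2)·(-0.625) + (-3)·(-0.25) = 2.

Step 4 — take square root: d = √(2) ≈ 1.4142.

d(x, mu) = √(2) ≈ 1.4142


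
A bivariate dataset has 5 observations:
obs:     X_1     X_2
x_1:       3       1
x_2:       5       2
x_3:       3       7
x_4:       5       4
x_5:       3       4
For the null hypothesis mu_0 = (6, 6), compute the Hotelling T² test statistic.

Step 1 — sample mean vector:
  mean(X_1) = (3 + 5 + 3 + 5 + 3) / 5 = 19/5 = 3.8
  mean(X_2) = (1 + 2 + 7 + 4 + 4) / 5 = 18/5 = 3.6
  x̄ = (3.8, 3.6),  deviation x̄ - mu_0 = (3.8, 3.6) - (6, 6) = (-2.2, -2.4).

Step 2 — sample covariance matrix, S[i,j] = (1/(n-1)) · Σ_k (x_{k,i} - mean_i) · (x_{k,j} - mean_j), divisor n-1 = 4:
  S[X_1,X_1] = ((-0.8)·(-0.8) + (1.2)·(1.2) + (-0.8)·(-0.8) + (1.2)·(1.2) + (-0.8)·(-0.8)) / 4 = 4.8/4 = 1.2
  S[X_1,X_2] = ((-0.8)·(-2.6) + (1.2)·(-1.6) + (-0.8)·(3.4) + (1.2)·(0.4) + (-0.8)·(0.4)) / 4 = -2.4/4 = -0.6
  S[X_2,X_2] = ((-2.6)·(-2.6) + (-1.6)·(-1.6) + (3.4)·(3.4) + (0.4)·(0.4) + (0.4)·(0.4)) / 4 = 21.2/4 = 5.3
  S = [[1.2, -0.6],
 [-0.6, 5.3]].

Step 3 — invert S. det(S) = 1.2·5.3 - (-0.6)² = 6.
  S^{-1} = (1/det) · [[d, -b], [-b, a]] = [[0.8833, 0.1],
 [0.1, 0.2]].

Step 4 — quadratic form (x̄ - mu_0)^T · S^{-1} · (x̄ - mu_0):
  S^{-1} · (x̄ - mu_0) = (-2.1833, -0.7),
  (x̄ - mu_0)^T · [...] = (-2.2)·(-2.1833) + (-2.4)·(-0.7) = 6.4833.

Step 5 — scale by n: T² = 5 · 6.4833 = 32.4167.

T² ≈ 32.4167


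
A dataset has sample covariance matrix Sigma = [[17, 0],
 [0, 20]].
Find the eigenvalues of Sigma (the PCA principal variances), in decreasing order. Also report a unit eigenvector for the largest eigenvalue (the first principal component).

Step 1 — characteristic polynomial of 2×2 Sigma:
  det(Sigma - λI) = λ² - trace · λ + det = 0.
  trace = 17 + 20 = 37, det = 17·20 - (0)² = 340.
Step 2 — discriminant:
  Δ = trace² - 4·det = 1369 - 1360 = 9.
Step 3 — eigenvalues:
  λ = (trace ± √Δ)/2 = (37 ± 3)/2,
  λ_1 = 20,  λ_2 = 17.

Step 4 — unit eigenvector for λ_1: Sigma is diagonal, so its eigenvectors are the coordinate axes. λ_1 = 20 is the diagonal entry on the second coordinate axis, hence
  v_1 = (0, 1) (||v_1|| = 1).

λ_1 = 20,  λ_2 = 17;  v_1 ≈ (0, 1)


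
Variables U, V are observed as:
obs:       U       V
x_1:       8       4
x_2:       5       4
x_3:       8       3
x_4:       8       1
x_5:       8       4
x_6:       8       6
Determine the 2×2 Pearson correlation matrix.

Step 1 — column means:
  mean(U) = (8 + 5 + 8 + 8 + 8 + 8) / 6 = 45/6 = 7.5
  mean(V) = (4 + 4 + 3 + 1 + 4 + 6) / 6 = 22/6 = 3.6667

Step 2 — sample variances and covariances s[i,j] = (1/(n-1)) · Σ_k (x_{k,i} - mean_i) · (x_{k,j} - mean_j), with n-1 = 5:
  s[U,U] = ((0.5)·(0.5) + (-2.5)·(-2.5) + (0.5)·(0.5) + (0.5)·(0.5) + (0.5)·(0.5) + (0.5)·(0.5)) / 5 = 7.5/5 = 1.5
  s[U,V] = ((0.5)·(0.3333) + (-2.5)·(0.3333) + (0.5)·(-0.6667) + (0.5)·(-2.6667) + (0.5)·(0.3333) + (0.5)·(2.3333)) / 5 = -1/5 = -0.2
  s[V,V] = ((0.3333)·(0.3333) + (0.3333)·(0.3333) + (-0.6667)·(-0.6667) + (-2.6667)·(-2.6667) + (0.3333)·(0.3333) + (2.3333)·(2.3333)) / 5 = 13.3333/5 = 2.6667
  Sample standard deviations s_i = √(s[i,i]):
  s(U) = √(1.5) = 1.2247
  s(V) = √(2.6667) = 1.633

Step 3 — r_{ij} = s_{ij} / (s_i · s_j):
  r[U,U] = 1 (diagonal).
  r[U,V] = -0.2 / (1.2247 · 1.633) = -0.2 / 2 = -0.1
  r[V,V] = 1 (diagonal).

R is symmetric with unit diagonal. Assembling:

R = [[1, -0.1],
 [-0.1, 1]]


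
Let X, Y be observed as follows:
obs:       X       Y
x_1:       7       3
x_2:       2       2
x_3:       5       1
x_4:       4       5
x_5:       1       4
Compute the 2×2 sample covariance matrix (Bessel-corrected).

Step 1 — column means:
  mean(X) = (7 + 2 + 5 + 4 + 1) / 5 = 19/5 = 3.8
  mean(Y) = (3 + 2 + 1 + 5 + 4) / 5 = 15/5 = 3

Step 2 — sample covariance S[i,j] = (1/(n-1)) · Σ_k (x_{k,i} - mean_i) · (x_{k,j} - mean_j), with n-1 = 4.
  S[X,X] = ((3.2)·(3.2) + (-1.8)·(-1.8) + (1.2)·(1.2) + (0.2)·(0.2) + (-2.8)·(-2.8)) / 4 = 22.8/4 = 5.7
  S[X,Y] = ((3.2)·(0) + (-1.8)·(-1) + (1.2)·(-2) + (0.2)·(2) + (-2.8)·(1)) / 4 = -3/4 = -0.75
  S[Y,Y] = ((0)·(0) + (-1)·(-1) + (-2)·(-2) + (2)·(2) + (1)·(1)) / 4 = 10/4 = 2.5

S is symmetric (S[j,i] = S[i,j]). Assembling:

S = [[5.7, -0.75],
 [-0.75, 2.5]]


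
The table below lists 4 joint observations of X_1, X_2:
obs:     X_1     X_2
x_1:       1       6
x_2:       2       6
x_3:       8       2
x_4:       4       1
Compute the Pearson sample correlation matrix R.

Step 1 — column means:
  mean(X_1) = (1 + 2 + 8 + 4) / 4 = 15/4 = 3.75
  mean(X_2) = (6 + 6 + 2 + 1) / 4 = 15/4 = 3.75

Step 2 — sample variances and covariances s[i,j] = (1/(n-1)) · Σ_k (x_{k,i} - mean_i) · (x_{k,j} - mean_j), with n-1 = 3:
  s[X_1,X_1] = ((-2.75)·(-2.75) + (-1.75)·(-1.75) + (4.25)·(4.25) + (0.25)·(0.25)) / 3 = 28.75/3 = 9.5833
  s[X_1,X_2] = ((-2.75)·(2.25) + (-1.75)·(2.25) + (4.25)·(-1.75) + (0.25)·(-2.75)) / 3 = -18.25/3 = -6.0833
  s[X_2,X_2] = ((2.25)·(2.25) + (2.25)·(2.25) + (-1.75)·(-1.75) + (-2.75)·(-2.75)) / 3 = 20.75/3 = 6.9167
  Sample standard deviations s_i = √(s[i,i]):
  s(X_1) = √(9.5833) = 3.0957
  s(X_2) = √(6.9167) = 2.63

Step 3 — r_{ij} = s_{ij} / (s_i · s_j):
  r[X_1,X_1] = 1 (diagonal).
  r[X_1,X_2] = -6.0833 / (3.0957 · 2.63) = -6.0833 / 8.1415 = -0.7472
  r[X_2,X_2] = 1 (diagonal).

R is symmetric with unit diagonal. Assembling:

R = [[1, -0.7472],
 [-0.7472, 1]]


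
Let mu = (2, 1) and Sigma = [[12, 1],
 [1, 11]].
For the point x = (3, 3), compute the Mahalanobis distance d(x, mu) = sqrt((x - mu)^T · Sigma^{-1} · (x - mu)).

Step 1 — centre the observation: (x - mu) = (1, 2).

Step 2 — invert Sigma. det(Sigma) = 12·11 - (1)² = 131.
  Sigma^{-1} = (1/det) · [[d, -b], [-b, a]] = [[0.084, -0.0076],
 [-0.0076, 0.0916]].

Step 3 — form the quadratic (x - mu)^T · Sigma^{-1} · (x - mu):
  Sigma^{-1} · (x - mu) = (0.0687, 0.1756).
  (x - mu)^T · [Sigma^{-1} · (x - mu)] = (1)·(0.0687) + (2)·(0.1756) = 0.4198.

Step 4 — take square root: d = √(0.4198) ≈ 0.648.

d(x, mu) = √(0.4198) ≈ 0.648


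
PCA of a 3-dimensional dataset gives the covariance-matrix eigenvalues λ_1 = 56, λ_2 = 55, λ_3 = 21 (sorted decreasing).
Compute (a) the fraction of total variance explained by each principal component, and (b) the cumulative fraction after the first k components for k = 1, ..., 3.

Step 1 — total variance = trace(Sigma) = Σ λ_i = 56 + 55 + 21 = 132.

Step 2 — fraction explained by component i = λ_i / Σ λ:
  PC1: 56/132 = 0.4242
  PC2: 55/132 = 0.4167
  PC3: 21/132 = 0.1591

Step 3 — cumulative fraction after k components = (λ_1 + ... + λ_k) / Σ λ:
  k = 1: 56/132 = 0.4242
  k = 2: (56 + 55)/132 = 111/132 = 0.8409
  k = 3: (56 + 55 + 21)/132 = 132/132 = 1

Summary (fraction, with percent):

explained: PC1 0.4242 (42.42%), PC2 0.4167 (41.67%), PC3 0.1591 (15.91%);  cumulative: 0.4242, 0.8409, 1


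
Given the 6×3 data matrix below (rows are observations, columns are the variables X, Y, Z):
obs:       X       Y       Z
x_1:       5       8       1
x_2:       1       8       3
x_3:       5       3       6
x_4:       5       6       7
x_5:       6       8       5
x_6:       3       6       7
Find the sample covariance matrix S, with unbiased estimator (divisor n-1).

Step 1 — column means:
  mean(X) = (5 + 1 + 5 + 5 + 6 + 3) / 6 = 25/6 = 4.1667
  mean(Y) = (8 + 8 + 3 + 6 + 8 + 6) / 6 = 39/6 = 6.5
  mean(Z) = (1 + 3 + 6 + 7 + 5 + 7) / 6 = 29/6 = 4.8333

Step 2 — sample covariance S[i,j] = (1/(n-1)) · Σ_k (x_{k,i} - mean_i) · (x_{k,j} - mean_j), with n-1 = 5.
  S[X,X] = ((0.8333)·(0.8333) + (-3.1667)·(-3.1667) + (0.8333)·(0.8333) + (0.8333)·(0.8333) + (1.8333)·(1.8333) + (-1.1667)·(-1.1667)) / 5 = 16.8333/5 = 3.3667
  S[X,Y] = ((0.8333)·(1.5) + (-3.1667)·(1.5) + (0.8333)·(-3.5) + (0.8333)·(-0.5) + (1.8333)·(1.5) + (-1.1667)·(-0.5)) / 5 = -3.5/5 = -0.7
  S[X,Z] = ((0.8333)·(-3.8333) + (-3.1667)·(-1.8333) + (0.8333)·(1.1667) + (0.8333)·(2.1667) + (1.8333)·(0.1667) + (-1.1667)·(2.1667)) / 5 = 3.1667/5 = 0.6333
  S[Y,Y] = ((1.5)·(1.5) + (1.5)·(1.5) + (-3.5)·(-3.5) + (-0.5)·(-0.5) + (1.5)·(1.5) + (-0.5)·(-0.5)) / 5 = 19.5/5 = 3.9
  S[Y,Z] = ((1.5)·(-3.8333) + (1.5)·(-1.8333) + (-3.5)·(1.1667) + (-0.5)·(2.1667) + (1.5)·(0.1667) + (-0.5)·(2.1667)) / 5 = -14.5/5 = -2.9
  S[Z,Z] = ((-3.8333)·(-3.8333) + (-1.8333)·(-1.8333) + (1.1667)·(1.1667) + (2.1667)·(2.1667) + (0.1667)·(0.1667) + (2.1667)·(2.1667)) / 5 = 28.8333/5 = 5.7667

S is symmetric (S[j,i] = S[i,j]). Assembling:

S = [[3.3667, -0.7, 0.6333],
 [-0.7, 3.9, -2.9],
 [0.6333, -2.9, 5.7667]]


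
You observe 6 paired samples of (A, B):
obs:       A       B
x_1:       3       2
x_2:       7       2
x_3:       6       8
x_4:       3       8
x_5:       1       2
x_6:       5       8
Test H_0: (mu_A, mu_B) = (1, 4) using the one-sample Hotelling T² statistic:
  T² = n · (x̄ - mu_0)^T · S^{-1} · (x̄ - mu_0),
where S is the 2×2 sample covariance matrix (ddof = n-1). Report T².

Step 1 — sample mean vector:
  mean(A) = (3 + 7 + 6 + 3 + 1 + 5) / 6 = 25/6 = 4.1667
  mean(B) = (2 + 2 + 8 + 8 + 2 + 8) / 6 = 30/6 = 5
  x̄ = (4.1667, 5),  deviation x̄ - mu_0 = (4.1667, 5) - (1, 4) = (3.1667, 1).

Step 2 — sample covariance matrix, S[i,j] = (1/(n-1)) · Σ_k (x_{k,i} - mean_i) · (x_{k,j} - mean_j), divisor n-1 = 5:
  S[A,A] = ((-1.1667)·(-1.1667) + (2.8333)·(2.8333) + (1.8333)·(1.8333) + (-1.1667)·(-1.1667) + (-3.1667)·(-3.1667) + (0.8333)·(0.8333)) / 5 = 24.8333/5 = 4.9667
  S[A,B] = ((-1.1667)·(-3) + (2.8333)·(-3) + (1.8333)·(3) + (-1.1667)·(3) + (-3.1667)·(-3) + (0.8333)·(3)) / 5 = 9/5 = 1.8
  S[B,B] = ((-3)·(-3) + (-3)·(-3) + (3)·(3) + (3)·(3) + (-3)·(-3) + (3)·(3)) / 5 = 54/5 = 10.8
  S = [[4.9667, 1.8],
 [1.8, 10.8]].

Step 3 — invert S. det(S) = 4.9667·10.8 - (1.8)² = 50.4.
  S^{-1} = (1/det) · [[d, -b], [-b, a]] = [[0.2143, -0.0357],
 [-0.0357, 0.0985]].

Step 4 — quadratic form (x̄ - mu_0)^T · S^{-1} · (x̄ - mu_0):
  S^{-1} · (x̄ - mu_0) = (0.6429, -0.0146),
  (x̄ - mu_0)^T · [...] = (3.1667)·(0.6429) + (1)·(-0.0146) = 2.0212.

Step 5 — scale by n: T² = 6 · 2.0212 = 12.127.

T² ≈ 12.127


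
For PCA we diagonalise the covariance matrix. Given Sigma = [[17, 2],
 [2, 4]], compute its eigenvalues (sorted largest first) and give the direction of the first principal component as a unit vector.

Step 1 — characteristic polynomial of 2×2 Sigma:
  det(Sigma - λI) = λ² - trace · λ + det = 0.
  trace = 17 + 4 = 21, det = 17·4 - (2)² = 64.
Step 2 — discriminant:
  Δ = trace² - 4·det = 441 - 256 = 185.
Step 3 — eigenvalues:
  λ = (trace ± √Δ)/2 = (21 ± 13.6015)/2,
  λ_1 = 17.3007,  λ_2 = 3.6993.

Step 4 — unit eigenvector for λ_1: solve (Sigma - λ_1 I)v = 0. First row:
  (17 - 17.3007)·v_x + (2)·v_y = 0, i.e. (-0.3007)·v_x + (2)·v_y = 0,
  so v ∝ (b, λ_1 - a) = (2, 0.3007) = u.
  ||u|| = √((2)² + (0.3007)²) = √(4.0904) ≈ 2.0225,
  v_1 = u/||u|| ≈ (0.9889, 0.1487) (||v_1|| = 1).

λ_1 = 17.3007,  λ_2 = 3.6993;  v_1 ≈ (0.9889, 0.1487)


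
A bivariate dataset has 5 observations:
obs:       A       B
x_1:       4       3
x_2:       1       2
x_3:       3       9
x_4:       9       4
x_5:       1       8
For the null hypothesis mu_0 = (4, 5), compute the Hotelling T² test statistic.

Step 1 — sample mean vector:
  mean(A) = (4 + 1 + 3 + 9 + 1) / 5 = 18/5 = 3.6
  mean(B) = (3 + 2 + 9 + 4 + 8) / 5 = 26/5 = 5.2
  x̄ = (3.6, 5.2),  deviation x̄ - mu_0 = (3.6, 5.2) - (4, 5) = (-0.4, 0.2).

Step 2 — sample covariance matrix, S[i,j] = (1/(n-1)) · Σ_k (x_{k,i} - mean_i) · (x_{k,j} - mean_j), divisor n-1 = 4:
  S[A,A] = ((0.4)·(0.4) + (-2.6)·(-2.6) + (-0.6)·(-0.6) + (5.4)·(5.4) + (-2.6)·(-2.6)) / 4 = 43.2/4 = 10.8
  S[A,B] = ((0.4)·(-2.2) + (-2.6)·(-3.2) + (-0.6)·(3.8) + (5.4)·(-1.2) + (-2.6)·(2.8)) / 4 = -8.6/4 = -2.15
  S[B,B] = ((-2.2)·(-2.2) + (-3.2)·(-3.2) + (3.8)·(3.8) + (-1.2)·(-1.2) + (2.8)·(2.8)) / 4 = 38.8/4 = 9.7
  S = [[10.8, -2.15],
 [-2.15, 9.7]].

Step 3 — invert S. det(S) = 10.8·9.7 - (-2.15)² = 100.1375.
  S^{-1} = (1/det) · [[d, -b], [-b, a]] = [[0.0969, 0.0215],
 [0.0215, 0.1079]].

Step 4 — quadratic form (x̄ - mu_0)^T · S^{-1} · (x̄ - mu_0):
  S^{-1} · (x̄ - mu_0) = (-0.0345, 0.013),
  (x̄ - mu_0)^T · [...] = (-0.4)·(-0.0345) + (0.2)·(0.013) = 0.0164.

Step 5 — scale by n: T² = 5 · 0.0164 = 0.0819.

T² ≈ 0.0819


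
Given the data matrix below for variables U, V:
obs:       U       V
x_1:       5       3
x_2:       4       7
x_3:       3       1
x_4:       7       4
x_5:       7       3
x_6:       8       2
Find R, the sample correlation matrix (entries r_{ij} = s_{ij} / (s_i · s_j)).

Step 1 — column means:
  mean(U) = (5 + 4 + 3 + 7 + 7 + 8) / 6 = 34/6 = 5.6667
  mean(V) = (3 + 7 + 1 + 4 + 3 + 2) / 6 = 20/6 = 3.3333

Step 2 — sample variances and covariances s[i,j] = (1/(n-1)) · Σ_k (x_{k,i} - mean_i) · (x_{k,j} - mean_j), with n-1 = 5:
  s[U,U] = ((-0.6667)·(-0.6667) + (-1.6667)·(-1.6667) + (-2.6667)·(-2.6667) + (1.3333)·(1.3333) + (1.3333)·(1.3333) + (2.3333)·(2.3333)) / 5 = 19.3333/5 = 3.8667
  s[U,V] = ((-0.6667)·(-0.3333) + (-1.6667)·(3.6667) + (-2.6667)·(-2.3333) + (1.3333)·(0.6667) + (1.3333)·(-0.3333) + (2.3333)·(-1.3333)) / 5 = -2.3333/5 = -0.4667
  s[V,V] = ((-0.3333)·(-0.3333) + (3.6667)·(3.6667) + (-2.3333)·(-2.3333) + (0.6667)·(0.6667) + (-0.3333)·(-0.3333) + (-1.3333)·(-1.3333)) / 5 = 21.3333/5 = 4.2667
  Sample standard deviations s_i = √(s[i,i]):
  s(U) = √(3.8667) = 1.9664
  s(V) = √(4.2667) = 2.0656

Step 3 — r_{ij} = s_{ij} / (s_i · s_j):
  r[U,U] = 1 (diagonal).
  r[U,V] = -0.4667 / (1.9664 · 2.0656) = -0.4667 / 4.0617 = -0.1149
  r[V,V] = 1 (diagonal).

R is symmetric with unit diagonal. Assembling:

R = [[1, -0.1149],
 [-0.1149, 1]]


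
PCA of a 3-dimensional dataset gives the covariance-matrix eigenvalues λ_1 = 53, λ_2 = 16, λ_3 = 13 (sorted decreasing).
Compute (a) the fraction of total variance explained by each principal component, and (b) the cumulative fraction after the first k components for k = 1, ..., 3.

Step 1 — total variance = trace(Sigma) = Σ λ_i = 53 + 16 + 13 = 82.

Step 2 — fraction explained by component i = λ_i / Σ λ:
  PC1: 53/82 = 0.6463
  PC2: 16/82 = 0.1951
  PC3: 13/82 = 0.1585

Step 3 — cumulative fraction after k components = (λ_1 + ... + λ_k) / Σ λ:
  k = 1: 53/82 = 0.6463
  k = 2: (53 + 16)/82 = 69/82 = 0.8415
  k = 3: (53 + 16 + 13)/82 = 82/82 = 1

Summary (fraction, with percent):

explained: PC1 0.6463 (64.63%), PC2 0.1951 (19.51%), PC3 0.1585 (15.85%);  cumulative: 0.6463, 0.8415, 1


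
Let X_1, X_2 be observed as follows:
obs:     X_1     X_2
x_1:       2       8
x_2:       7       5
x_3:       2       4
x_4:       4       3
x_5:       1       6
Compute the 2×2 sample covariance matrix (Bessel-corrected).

Step 1 — column means:
  mean(X_1) = (2 + 7 + 2 + 4 + 1) / 5 = 16/5 = 3.2
  mean(X_2) = (8 + 5 + 4 + 3 + 6) / 5 = 26/5 = 5.2

Step 2 — sample covariance S[i,j] = (1/(n-1)) · Σ_k (x_{k,i} - mean_i) · (x_{k,j} - mean_j), with n-1 = 4.
  S[X_1,X_1] = ((-1.2)·(-1.2) + (3.8)·(3.8) + (-1.2)·(-1.2) + (0.8)·(0.8) + (-2.2)·(-2.2)) / 4 = 22.8/4 = 5.7
  S[X_1,X_2] = ((-1.2)·(2.8) + (3.8)·(-0.2) + (-1.2)·(-1.2) + (0.8)·(-2.2) + (-2.2)·(0.8)) / 4 = -6.2/4 = -1.55
  S[X_2,X_2] = ((2.8)·(2.8) + (-0.2)·(-0.2) + (-1.2)·(-1.2) + (-2.2)·(-2.2) + (0.8)·(0.8)) / 4 = 14.8/4 = 3.7

S is symmetric (S[j,i] = S[i,j]). Assembling:

S = [[5.7, -1.55],
 [-1.55, 3.7]]


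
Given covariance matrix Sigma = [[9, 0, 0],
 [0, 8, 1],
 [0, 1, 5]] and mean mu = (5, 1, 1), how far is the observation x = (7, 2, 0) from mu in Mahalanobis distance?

Step 1 — centre the observation: (x - mu) = (2, 1, -1).

Step 2 — invert Sigma (cofactor / det for 3×3, or solve directly):
  Sigma^{-1} = [[0.1111, 0, 0],
 [0, 0.1282, -0.0256],
 [0, -0.0256, 0.2051]].

Step 3 — form the quadratic (x - mu)^T · Sigma^{-1} · (x - mu):
  Sigma^{-1} · (x - mu) = (0.2222, 0.1538, -0.2308).
  (x - mu)^T · [Sigma^{-1} · (x - mu)] = (2)·(0.2222) + (1)·(0.1538) + (-1)·(-0.2308) = 0.8291.

Step 4 — take square root: d = √(0.8291) ≈ 0.9105.

d(x, mu) = √(0.8291) ≈ 0.9105


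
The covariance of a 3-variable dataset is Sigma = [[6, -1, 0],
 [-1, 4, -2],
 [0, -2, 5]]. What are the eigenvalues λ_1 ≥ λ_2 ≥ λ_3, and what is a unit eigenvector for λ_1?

Step 1 — characteristic polynomial p(λ) = det(λI - Sigma) = λ³ - tr·λ² + c_1·λ - det, where tr = trace, c_1 = sum of the principal 2×2 minors, det = det(Sigma):
  tr = 6 + 4 + 5 = 15,
  c_1 = (6·4 - (-1)²) + (6·5 - (0)²) + (4·5 - (-2)²) = 23 + 30 + 16 = 69,
  det = 6·(4·5 - (-2)²) - (-1)·((-1)·5 - (-2)·(0)) + (0)·((-1)·(-2) - 4·(0)) = 6·(16) - (-1)·(-5) + (0)·(2) = 91.
  So p(λ) = λ³ - 15λ² + 69λ - 91.
Step 2 — look for an integer root (rational root theorem: any rational root is an integer divisor of 91). Testing λ = 7:
  p(7) = 343 - 735 + 483 - 91 = 0  ✓
  Dividing out (λ - 7): p(λ) = (λ - 7)(λ² - 8λ + 13).
Step 3 — remaining eigenvalues from the quadratic λ² - 8λ + 13 = 0:
  Δ = 8² - 4·13 = 64 - 52 = 12,  λ = (8 ± √12)/2 = (8 ± 3.4641)/2 ≈ 5.7321 or 2.2679.
  Sorted: λ_1 = 7,  λ_2 = 5.7321,  λ_3 = 2.2679  (check: sum = 15 = tr ✓).

Step 4 — unit eigenvector for λ_1 = 7: v spans the null space of (Sigma - λ_1 I), whose rows are
  r_1 = (-1, -1, 0),  r_2 = (-1, -3, -2),  r_3 = (0, -2, -2).
  v is orthogonal to every row, so take v ∝ r_1 × r_2 = ((-1)·(-2) - (0)·(-3), (0)·(-1) - (-1)·(-2), (-1)·(-3) - (-1)·(-1)) = (2, -2, 2).
  Rescale (divide by 2): u = (1, -1, 1).
  ||u|| = √((1)² + (-1)² + (1)²) = √(3) ≈ 1.7321,  v_1 = u/||u|| ≈ (0.5774, -0.5774, 0.5774) (||v_1|| = 1).

λ_1 = 7,  λ_2 = 5.7321,  λ_3 = 2.2679;  v_1 ≈ (0.5774, -0.5774, 0.5774)


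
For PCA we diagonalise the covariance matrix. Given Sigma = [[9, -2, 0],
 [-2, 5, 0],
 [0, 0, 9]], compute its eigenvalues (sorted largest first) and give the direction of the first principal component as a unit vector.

Step 1 — characteristic polynomial p(λ) = det(λI - Sigma) = λ³ - tr·λ² + c_1·λ - det, where tr = trace, c_1 = sum of the principal 2×2 minors, det = det(Sigma):
  tr = 9 + 5 + 9 = 23,
  c_1 = (9·5 - (-2)²) + (9·9 - (0)²) + (5·9 - (0)²) = 41 + 81 + 45 = 167,
  det = 9·(5·9 - (0)²) - (-2)·((-2)·9 - (0)·(0)) + (0)·((-2)·(0) - 5·(0)) = 9·(45) - (-2)·(-18) + (0)·(0) = 369.
  So p(λ) = λ³ - 23λ² + 167λ - 369.
Step 2 — look for an integer root (rational root theorem: any rational root is an integer divisor of 369). Testing λ = 9:
  p(9) = 729 - 1863 + 1503 - 369 = 0  ✓
  Dividing out (λ - 9): p(λ) = (λ - 9)(λ² - 14λ + 41).
Step 3 — remaining eigenvalues from the quadratic λ² - 14λ + 41 = 0:
  Δ = 14² - 4·41 = 196 - 164 = 32,  λ = (14 ± √32)/2 = (14 ± 5.6569)/2 ≈ 9.8284 or 4.1716.
  Sorted: λ_1 = 9.8284,  λ_2 = 9,  λ_3 = 4.1716  (check: sum = 23 = tr ✓).

Step 4 — unit eigenvector for λ_1 ≈ 9.8284: v spans the null space of (Sigma - λ_1 I), whose rows are
  r_1 = (-0.8284, -2, 0),  r_2 = (-2, -4.8284, 0),  r_3 = (0, 0, -0.8284).
  v is orthogonal to every row, so take v ∝ r_1 × r_3 = ((-2)·(-0.8284) - (0)·(0), (0)·(0) - (-0.8284)·(-0.8284), (-0.8284)·(0) - (-2)·(0)) ≈ (1.6569, -0.6863, 0).
  Let u = (1.6569, -0.6863, 0).
  ||u|| = √((1.6569)² + (-0.6863)² + (0)²) = √(3.2162) ≈ 1.7934,  v_1 = u/||u|| ≈ (0.9239, -0.3827, 0) (||v_1|| = 1).

λ_1 = 9.8284,  λ_2 = 9,  λ_3 = 4.1716;  v_1 ≈ (0.9239, -0.3827, 0)


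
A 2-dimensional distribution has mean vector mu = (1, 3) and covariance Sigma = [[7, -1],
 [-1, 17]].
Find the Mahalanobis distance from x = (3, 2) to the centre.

Step 1 — centre the observation: (x - mu) = (2, -1).

Step 2 — invert Sigma. det(Sigma) = 7·17 - (-1)² = 118.
  Sigma^{-1} = (1/det) · [[d, -b], [-b, a]] = [[0.1441, 0.0085],
 [0.0085, 0.0593]].

Step 3 — form the quadratic (x - mu)^T · Sigma^{-1} · (x - mu):
  Sigma^{-1} · (x - mu) = (0.2797, -0.0424).
  (x - mu)^T · [Sigma^{-1} · (x - mu)] = (2)·(0.2797) + (-1)·(-0.0424) = 0.6017.

Step 4 — take square root: d = √(0.6017) ≈ 0.7757.

d(x, mu) = √(0.6017) ≈ 0.7757


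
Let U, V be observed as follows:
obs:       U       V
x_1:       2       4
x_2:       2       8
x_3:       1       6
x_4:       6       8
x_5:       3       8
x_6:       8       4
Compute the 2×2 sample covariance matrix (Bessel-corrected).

Step 1 — column means:
  mean(U) = (2 + 2 + 1 + 6 + 3 + 8) / 6 = 22/6 = 3.6667
  mean(V) = (4 + 8 + 6 + 8 + 8 + 4) / 6 = 38/6 = 6.3333

Step 2 — sample covariance S[i,j] = (1/(n-1)) · Σ_k (x_{k,i} - mean_i) · (x_{k,j} - mean_j), with n-1 = 5.
  S[U,U] = ((-1.6667)·(-1.6667) + (-1.6667)·(-1.6667) + (-2.6667)·(-2.6667) + (2.3333)·(2.3333) + (-0.6667)·(-0.6667) + (4.3333)·(4.3333)) / 5 = 37.3333/5 = 7.4667
  S[U,V] = ((-1.6667)·(-2.3333) + (-1.6667)·(1.6667) + (-2.6667)·(-0.3333) + (2.3333)·(1.6667) + (-0.6667)·(1.6667) + (4.3333)·(-2.3333)) / 5 = -5.3333/5 = -1.0667
  S[V,V] = ((-2.3333)·(-2.3333) + (1.6667)·(1.6667) + (-0.3333)·(-0.3333) + (1.6667)·(1.6667) + (1.6667)·(1.6667) + (-2.3333)·(-2.3333)) / 5 = 19.3333/5 = 3.8667

S is symmetric (S[j,i] = S[i,j]). Assembling:

S = [[7.4667, -1.0667],
 [-1.0667, 3.8667]]


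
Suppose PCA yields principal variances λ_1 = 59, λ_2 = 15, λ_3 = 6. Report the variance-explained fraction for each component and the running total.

Step 1 — total variance = trace(Sigma) = Σ λ_i = 59 + 15 + 6 = 80.

Step 2 — fraction explained by component i = λ_i / Σ λ:
  PC1: 59/80 = 0.7375
  PC2: 15/80 = 0.1875
  PC3: 6/80 = 0.075

Step 3 — cumulative fraction after k components = (λ_1 + ... + λ_k) / Σ λ:
  k = 1: 59/80 = 0.7375
  k = 2: (59 + 15)/80 = 74/80 = 0.925
  k = 3: (59 + 15 + 6)/80 = 80/80 = 1

Summary (fraction, with percent):

explained: PC1 0.7375 (73.75%), PC2 0.1875 (18.75%), PC3 0.075 (7.5%);  cumulative: 0.7375, 0.925, 1


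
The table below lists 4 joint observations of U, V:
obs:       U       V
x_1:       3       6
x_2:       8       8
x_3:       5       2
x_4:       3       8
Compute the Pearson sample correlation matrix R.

Step 1 — column means:
  mean(U) = (3 + 8 + 5 + 3) / 4 = 19/4 = 4.75
  mean(V) = (6 + 8 + 2 + 8) / 4 = 24/4 = 6

Step 2 — sample variances and covariances s[i,j] = (1/(n-1)) · Σ_k (x_{k,i} - mean_i) · (x_{k,j} - mean_j), with n-1 = 3:
  s[U,U] = ((-1.75)·(-1.75) + (3.25)·(3.25) + (0.25)·(0.25) + (-1.75)·(-1.75)) / 3 = 16.75/3 = 5.5833
  s[U,V] = ((-1.75)·(0) + (3.25)·(2) + (0.25)·(-4) + (-1.75)·(2)) / 3 = 2/3 = 0.6667
  s[V,V] = ((0)·(0) + (2)·(2) + (-4)·(-4) + (2)·(2)) / 3 = 24/3 = 8
  Sample standard deviations s_i = √(s[i,i]):
  s(U) = √(5.5833) = 2.3629
  s(V) = √(8) = 2.8284

Step 3 — r_{ij} = s_{ij} / (s_i · s_j):
  r[U,U] = 1 (diagonal).
  r[U,V] = 0.6667 / (2.3629 · 2.8284) = 0.6667 / 6.6833 = 0.0998
  r[V,V] = 1 (diagonal).

R is symmetric with unit diagonal. Assembling:

R = [[1, 0.0998],
 [0.0998, 1]]
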